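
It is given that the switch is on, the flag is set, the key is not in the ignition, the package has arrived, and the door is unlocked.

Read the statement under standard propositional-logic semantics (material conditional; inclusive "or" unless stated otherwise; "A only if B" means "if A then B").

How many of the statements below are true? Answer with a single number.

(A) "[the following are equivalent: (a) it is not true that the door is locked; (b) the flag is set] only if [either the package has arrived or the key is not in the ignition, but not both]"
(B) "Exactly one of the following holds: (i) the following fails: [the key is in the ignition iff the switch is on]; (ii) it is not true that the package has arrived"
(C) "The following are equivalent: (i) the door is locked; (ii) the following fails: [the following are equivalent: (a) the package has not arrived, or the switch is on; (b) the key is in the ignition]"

1

Let D = "the door is locked" (False), V = "the flag is set" (True), S = "the package has arrived" (True), G = "the key is in the ignition" (False), U = "the switch is on" (True).

(A): This is (not D iff V) -> (S xor not G).

not D = not False = True
not D iff V = True iff True = True
not G = not False = True
S xor not G = True xor True = False
(not D iff V) -> (S xor not G) = True -> False = False
So (A) is false.

(B): In symbols: not (G iff U) xor not S

G iff U = False iff True = False
not (G iff U) = not False = True
not S = not True = False
not (G iff U) xor not S = True xor False = True
Hence (B) is true.

(C): Formalization: D iff not ((not S or U) iff G)

not S = not True = False
not S or U = False or True = True
(not S or U) iff G = True iff False = False
not ((not S or U) iff G) = not False = True
D iff not ((not S or U) iff G) = False iff True = False
So (C) is false.

True statements: 1 ((B)).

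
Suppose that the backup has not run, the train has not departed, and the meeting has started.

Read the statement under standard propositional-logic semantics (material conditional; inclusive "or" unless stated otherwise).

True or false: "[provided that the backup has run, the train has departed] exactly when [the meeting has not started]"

Let V = "the backup has run" (False), S = "the train has departed" (False), L = "the meeting has started" (True).
This is (V -> S) iff not L.

V -> S = False -> False = True
not L = not True = False
(V -> S) iff not L = True iff False = False

false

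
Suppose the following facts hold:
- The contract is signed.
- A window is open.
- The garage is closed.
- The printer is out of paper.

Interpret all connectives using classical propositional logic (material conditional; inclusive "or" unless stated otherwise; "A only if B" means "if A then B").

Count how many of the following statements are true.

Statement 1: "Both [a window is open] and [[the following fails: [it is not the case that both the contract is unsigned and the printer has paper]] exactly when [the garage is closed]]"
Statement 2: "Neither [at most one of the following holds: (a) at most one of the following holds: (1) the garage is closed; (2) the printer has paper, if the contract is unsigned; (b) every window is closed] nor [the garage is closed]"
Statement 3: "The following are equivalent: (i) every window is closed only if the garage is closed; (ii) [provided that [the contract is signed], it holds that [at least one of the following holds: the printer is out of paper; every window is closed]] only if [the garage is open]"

0

Let Q = "a window is open" (T), H = "the contract is signed" (T), D = "the printer has paper" (F), N = "the garage is closed" (T).

Statement 1: Parsed as Q ∧ (¬(¬H ↑ D) ↔ N)

¬H = ¬T = F
¬H ↑ D = F ↑ F = T
¬(¬H ↑ D) = ¬T = F
¬(¬H ↑ D) ↔ N = F ↔ T = F
Q ∧ (¬(¬H ↑ D) ↔ N) = T ∧ F = F
So Statement 1 is false.

Statement 2: Parsed as ((N ↑ (¬H → D)) ↑ ¬Q) ↓ N

¬H = ¬T = F
¬H → D = F → F = T
N ↑ (¬H → D) = T ↑ T = F
¬Q = ¬T = F
(N ↑ (¬H → D)) ↑ ¬Q = F ↑ F = T
((N ↑ (¬H → D)) ↑ ¬Q) ↓ N = T ↓ T = F
So Statement 2 is false.

Statement 3: This is (¬Q → N) ↔ ((H → (¬D ∨ ¬Q)) → ¬N).

¬Q = ¬T = F
¬Q → N = F → T = T
¬D = ¬F = T
¬Q = ¬T = F
¬D ∨ ¬Q = T ∨ F = T
H → (¬D ∨ ¬Q) = T → T = T
¬N = ¬T = F
(H → (¬D ∨ ¬Q)) → ¬N = T → F = F
(¬Q → N) ↔ ((H → (¬D ∨ ¬Q)) → ¬N) = T ↔ F = F
Hence Statement 3 is false.

Count: 0.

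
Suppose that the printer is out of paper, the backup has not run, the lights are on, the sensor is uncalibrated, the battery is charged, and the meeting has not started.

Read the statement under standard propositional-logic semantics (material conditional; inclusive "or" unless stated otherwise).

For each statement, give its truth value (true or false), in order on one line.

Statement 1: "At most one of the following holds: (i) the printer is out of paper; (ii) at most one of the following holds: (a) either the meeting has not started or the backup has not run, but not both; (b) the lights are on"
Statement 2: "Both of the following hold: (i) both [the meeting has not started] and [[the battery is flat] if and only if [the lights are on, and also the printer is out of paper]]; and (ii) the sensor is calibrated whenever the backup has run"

Statement 1 False; Statement 2 False

Let P = "the printer has paper" (F), V = "the meeting has started" (F), Q = "the backup has run" (F), R = "the lights are on" (T), U = "the battery is charged" (T), S = "the sensor is calibrated" (F).

Statement 1: Formalization: ~P nand ((~V xor ~Q) nand R)

~P = ~F = T
~V = ~F = T
~Q = ~F = T
~V xor ~Q = T xor T = F
(~V xor ~Q) nand R = F nand T = T
~P nand ((~V xor ~Q) nand R) = T nand T = F
Hence Statement 1 is false.

Statement 2: Parsed as (~V & (~U <-> (R & ~P))) & (Q -> S)

~V = ~F = T
~U = ~T = F
~P = ~F = T
R & ~P = T & T = T
~U <-> (R & ~P) = F <-> T = F
~V & (~U <-> (R & ~P)) = T & F = F
Q -> S = F -> F = T
(~V & (~U <-> (R & ~P))) & (Q -> S) = F & T = F
So Statement 2 is false.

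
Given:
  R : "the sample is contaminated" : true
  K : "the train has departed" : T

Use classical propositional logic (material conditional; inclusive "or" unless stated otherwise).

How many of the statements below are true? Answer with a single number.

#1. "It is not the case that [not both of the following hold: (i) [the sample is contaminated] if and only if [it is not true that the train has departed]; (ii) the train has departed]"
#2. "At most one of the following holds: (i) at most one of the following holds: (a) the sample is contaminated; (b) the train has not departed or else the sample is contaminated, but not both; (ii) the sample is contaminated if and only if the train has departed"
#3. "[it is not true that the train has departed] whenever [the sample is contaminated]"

#1: In symbols: not ((R iff not K) nand K)

not K = not True = False
R iff not K = True iff False = False
(R iff not K) nand K = False nand True = True
not ((R iff not K) nand K) = not True = False
Hence #1 is false.

#2: Formalization: (R nand (not K xor R)) nand (R iff K)

not K = not True = False
not K xor R = False xor True = True
R nand (not K xor R) = True nand True = False
R iff K = True iff True = True
(R nand (not K xor R)) nand (R iff K) = False nand True = True
So #2 is true.

#3: Parsed as R -> not K

not K = not True = False
R -> not K = True -> False = False
Hence #3 is false.

Count: 1.

1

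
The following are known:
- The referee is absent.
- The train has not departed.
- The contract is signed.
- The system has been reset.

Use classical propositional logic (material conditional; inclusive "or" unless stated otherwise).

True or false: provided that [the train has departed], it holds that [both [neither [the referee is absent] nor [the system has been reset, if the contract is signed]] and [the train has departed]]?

Let W = "the train has departed" (F), S = "the referee is present" (F), G = "the contract is signed" (T), D = "the system has been reset" (T).
Parsed as W → ((¬S ↓ (G → D)) ∧ W)

¬S = ¬F = T
G → D = T → T = T
¬S ↓ (G → D) = T ↓ T = F
(¬S ↓ (G → D)) ∧ W = F ∧ F = F
W → ((¬S ↓ (G → D)) ∧ W) = F → F = T

True.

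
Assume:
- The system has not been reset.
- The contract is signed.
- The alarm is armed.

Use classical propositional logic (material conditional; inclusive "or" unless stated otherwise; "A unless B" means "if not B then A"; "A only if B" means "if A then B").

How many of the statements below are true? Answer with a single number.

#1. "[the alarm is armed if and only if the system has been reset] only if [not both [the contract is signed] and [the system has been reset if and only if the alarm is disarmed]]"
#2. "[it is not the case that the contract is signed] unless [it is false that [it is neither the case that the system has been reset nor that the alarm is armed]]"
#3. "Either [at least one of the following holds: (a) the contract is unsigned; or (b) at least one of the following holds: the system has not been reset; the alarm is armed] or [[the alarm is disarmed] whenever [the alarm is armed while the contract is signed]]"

3

Let R = "the alarm is armed" (True), P = "the system has been reset" (False), Q = "the contract is signed" (True).

#1: Parsed as (R iff P) -> (Q nand (P iff not R))

R iff P = True iff False = False
not R = not True = False
P iff not R = False iff False = True
Q nand (P iff not R) = True nand True = False
(R iff P) -> (Q nand (P iff not R)) = False -> False = True
Thus #1 is true.

#2: This is not Q or not (P nor R).

not Q = not True = False
P nor R = False nor True = False
not (P nor R) = not False = True
not Q or not (P nor R) = False or True = True
Thus #2 is true.

#3: This is (not Q or (not P or R)) or ((R and Q) -> not R).

not Q = not True = False
not P = not False = True
not P or R = True or True = True
not Q or (not P or R) = False or True = True
R and Q = True and True = True
not R = not True = False
(R and Q) -> not R = True -> False = False
(not Q or (not P or R)) or ((R and Q) -> not R) = True or False = True
Thus #3 is true.

3 of the 3 statements are true (#1, #2, #3).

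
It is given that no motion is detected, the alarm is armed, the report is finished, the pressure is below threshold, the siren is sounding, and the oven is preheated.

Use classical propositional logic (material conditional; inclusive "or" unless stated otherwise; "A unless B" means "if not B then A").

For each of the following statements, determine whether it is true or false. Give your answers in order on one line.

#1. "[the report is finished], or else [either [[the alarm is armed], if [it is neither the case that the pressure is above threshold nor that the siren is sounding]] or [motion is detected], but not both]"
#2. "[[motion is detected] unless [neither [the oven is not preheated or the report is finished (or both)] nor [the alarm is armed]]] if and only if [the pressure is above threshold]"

Let R = "the report is finished" (T), S = "the pressure is above threshold" (F), U = "the siren is sounding" (T), Q = "the alarm is armed" (T), P = "motion is detected" (F), V = "the oven is preheated" (T).

#1: In symbols: R | (((S nor U) -> Q) xor P)

S nor U = F nor T = F
(S nor U) -> Q = F -> T = T
((S nor U) -> Q) xor P = T xor F = T
R | (((S nor U) -> Q) xor P) = T | T = T
So #1 is true.

#2: In symbols: (P | ((~V | R) nor Q)) <-> S

~V = ~T = F
~V | R = F | T = T
(~V | R) nor Q = T nor T = F
P | ((~V | R) nor Q) = F | F = F
(P | ((~V | R) nor Q)) <-> S = F <-> F = T
Thus #2 is true.

#1 true / #2 true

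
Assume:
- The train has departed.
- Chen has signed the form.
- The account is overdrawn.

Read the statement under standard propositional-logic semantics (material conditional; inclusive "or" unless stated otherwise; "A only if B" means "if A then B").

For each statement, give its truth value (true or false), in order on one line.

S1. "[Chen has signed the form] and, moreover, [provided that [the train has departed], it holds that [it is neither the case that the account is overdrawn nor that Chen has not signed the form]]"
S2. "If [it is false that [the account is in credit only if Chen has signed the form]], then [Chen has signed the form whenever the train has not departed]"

S1 false / S2 true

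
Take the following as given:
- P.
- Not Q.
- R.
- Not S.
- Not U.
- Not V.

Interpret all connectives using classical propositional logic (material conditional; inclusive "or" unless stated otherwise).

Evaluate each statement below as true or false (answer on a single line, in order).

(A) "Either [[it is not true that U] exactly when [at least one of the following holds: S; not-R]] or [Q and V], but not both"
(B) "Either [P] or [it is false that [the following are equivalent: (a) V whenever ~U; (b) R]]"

(A) F, (B) T

(A): Formalization: (not U iff (S or not R)) xor (Q and V)

not U = not False = True
not R = not True = False
S or not R = False or False = False
not U iff (S or not R) = True iff False = False
Q and V = False and False = False
(not U iff (S or not R)) xor (Q and V) = False xor False = False
Thus (A) is false.

(B): This is P or not ((not U -> V) iff R).

not U = not False = True
not U -> V = True -> False = False
(not U -> V) iff R = False iff True = False
not ((not U -> V) iff R) = not False = True
P or not ((not U -> V) iff R) = True or True = True
Hence (B) is true.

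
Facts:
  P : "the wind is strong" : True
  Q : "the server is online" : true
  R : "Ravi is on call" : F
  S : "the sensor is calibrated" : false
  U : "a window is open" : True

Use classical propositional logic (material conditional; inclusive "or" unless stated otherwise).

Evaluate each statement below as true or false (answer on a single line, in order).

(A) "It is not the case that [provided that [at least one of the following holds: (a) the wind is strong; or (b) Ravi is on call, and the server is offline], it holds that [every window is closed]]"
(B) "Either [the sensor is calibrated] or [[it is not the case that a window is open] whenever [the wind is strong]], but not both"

(A): Parsed as ~((P | (R & ~Q)) -> ~U)

~Q = ~T = F
R & ~Q = F & F = F
P | (R & ~Q) = T | F = T
~U = ~T = F
(P | (R & ~Q)) -> ~U = T -> F = F
~((P | (R & ~Q)) -> ~U) = ~F = T
So (A) is true.

(B): This is S xor (P -> ~U).

~U = ~T = F
P -> ~U = T -> F = F
S xor (P -> ~U) = F xor F = F
Hence (B) is false.

(A) T; (B) F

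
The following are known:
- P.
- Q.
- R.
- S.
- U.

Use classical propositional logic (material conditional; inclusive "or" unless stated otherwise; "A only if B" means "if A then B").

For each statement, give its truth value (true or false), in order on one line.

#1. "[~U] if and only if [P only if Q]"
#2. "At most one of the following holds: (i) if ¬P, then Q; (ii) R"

#1 false, #2 false

#1: Formalization: not U iff (P -> Q)

not U = not True = False
P -> Q = True -> True = True
not U iff (P -> Q) = False iff True = False
Hence #1 is false.

#2: This is (not P -> Q) nand R.

not P = not True = False
not P -> Q = False -> True = True
(not P -> Q) nand R = True nand True = False
So #2 is false.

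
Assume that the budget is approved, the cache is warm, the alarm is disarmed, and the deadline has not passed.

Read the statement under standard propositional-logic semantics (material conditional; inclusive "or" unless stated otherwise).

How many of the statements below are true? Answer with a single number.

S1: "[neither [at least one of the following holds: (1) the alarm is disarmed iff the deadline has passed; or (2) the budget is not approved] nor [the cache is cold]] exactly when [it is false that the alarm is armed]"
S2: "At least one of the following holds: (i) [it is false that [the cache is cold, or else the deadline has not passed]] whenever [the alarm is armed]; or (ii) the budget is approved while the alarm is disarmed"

2

Let P = "the alarm is armed" (F), G = "the deadline has passed" (F), H = "the budget is approved" (T), Q = "the cache is warm" (T).

S1: This is (((~P <-> G) | ~H) nor ~Q) <-> ~P.

~P = ~F = T
~P <-> G = T <-> F = F
~H = ~T = F
(~P <-> G) | ~H = F | F = F
~Q = ~T = F
((~P <-> G) | ~H) nor ~Q = F nor F = T
~P = ~F = T
(((~P <-> G) | ~H) nor ~Q) <-> ~P = T <-> T = T
Thus S1 is true.

S2: This is (P -> ~(~Q | ~G)) | (H & ~P).

~Q = ~T = F
~G = ~F = T
~Q | ~G = F | T = T
~(~Q | ~G) = ~T = F
P -> ~(~Q | ~G) = F -> F = T
~P = ~F = T
H & ~P = T & T = T
(P -> ~(~Q | ~G)) | (H & ~P) = T | T = T
Hence S2 is true.

True statements: 2.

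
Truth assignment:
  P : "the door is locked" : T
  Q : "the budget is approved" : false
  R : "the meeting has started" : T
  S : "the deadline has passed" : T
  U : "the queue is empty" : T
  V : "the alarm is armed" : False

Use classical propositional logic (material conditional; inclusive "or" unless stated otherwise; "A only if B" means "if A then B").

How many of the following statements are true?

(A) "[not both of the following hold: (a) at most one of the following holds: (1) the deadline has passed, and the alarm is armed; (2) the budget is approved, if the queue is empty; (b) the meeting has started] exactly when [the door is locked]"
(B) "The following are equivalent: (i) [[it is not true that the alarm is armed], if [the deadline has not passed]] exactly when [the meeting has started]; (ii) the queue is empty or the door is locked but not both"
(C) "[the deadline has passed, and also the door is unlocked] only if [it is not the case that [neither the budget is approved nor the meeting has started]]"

(A): This is (((S & V) nand (U -> Q)) nand R) <-> P.

S & V = T & F = F
U -> Q = T -> F = F
(S & V) nand (U -> Q) = F nand F = T
((S & V) nand (U -> Q)) nand R = T nand T = F
(((S & V) nand (U -> Q)) nand R) <-> P = F <-> T = F
Thus (A) is false.

(B): Formalization: ((~S -> ~V) <-> R) <-> (U xor P)

~S = ~T = F
~V = ~F = T
~S -> ~V = F -> T = T
(~S -> ~V) <-> R = T <-> T = T
U xor P = T xor T = F
((~S -> ~V) <-> R) <-> (U xor P) = T <-> F = F
Thus (B) is false.

(C): Formalization: (S & ~P) -> ~(Q nor R)

~P = ~T = F
S & ~P = T & F = F
Q nor R = F nor T = F
~(Q nor R) = ~F = T
(S & ~P) -> ~(Q nor R) = F -> T = T
Hence (C) is true.

1 of the 3 statements is true.

1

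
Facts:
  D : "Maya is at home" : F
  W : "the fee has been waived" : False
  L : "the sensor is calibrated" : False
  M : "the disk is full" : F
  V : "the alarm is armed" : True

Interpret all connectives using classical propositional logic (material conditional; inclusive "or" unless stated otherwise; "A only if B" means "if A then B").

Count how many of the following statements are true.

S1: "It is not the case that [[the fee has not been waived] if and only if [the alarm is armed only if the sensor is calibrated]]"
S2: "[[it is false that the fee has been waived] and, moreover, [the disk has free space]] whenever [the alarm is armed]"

S1: Formalization: ~(~W <-> (V -> L))

~W = ~F = T
V -> L = T -> F = F
~W <-> (V -> L) = T <-> F = F
~(~W <-> (V -> L)) = ~F = T
Hence S1 is true.

S2: This is V -> (~W & ~M).

~W = ~F = T
~M = ~F = T
~W & ~M = T & T = T
V -> (~W & ~M) = T -> T = T
Thus S2 is true.

2 of the 2 statements are true (S1, S2).

2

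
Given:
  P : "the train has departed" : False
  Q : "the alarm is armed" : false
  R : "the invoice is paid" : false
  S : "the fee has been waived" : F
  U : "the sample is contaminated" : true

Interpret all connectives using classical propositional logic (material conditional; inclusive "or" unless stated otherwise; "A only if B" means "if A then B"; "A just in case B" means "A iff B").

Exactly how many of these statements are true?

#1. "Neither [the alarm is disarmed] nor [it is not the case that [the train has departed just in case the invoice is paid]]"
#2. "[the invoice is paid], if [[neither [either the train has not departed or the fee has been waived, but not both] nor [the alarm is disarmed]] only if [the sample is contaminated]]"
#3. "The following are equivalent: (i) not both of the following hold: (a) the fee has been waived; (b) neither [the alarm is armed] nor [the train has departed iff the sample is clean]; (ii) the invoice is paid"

0

#1: Formalization: ¬Q ↓ ¬(P ↔ R)

¬Q = ¬F = T
P ↔ R = F ↔ F = T
¬(P ↔ R) = ¬T = F
¬Q ↓ ¬(P ↔ R) = T ↓ F = F
Hence #1 is false.

#2: Parsed as (((¬P ⊕ S) ↓ ¬Q) → U) → R

¬P = ¬F = T
¬P ⊕ S = T ⊕ F = T
¬Q = ¬F = T
(¬P ⊕ S) ↓ ¬Q = T ↓ T = F
((¬P ⊕ S) ↓ ¬Q) → U = F → T = T
(((¬P ⊕ S) ↓ ¬Q) → U) → R = T → F = F
Thus #2 is false.

#3: In symbols: (S ↑ (Q ↓ (P ↔ ¬U))) ↔ R

¬U = ¬T = F
P ↔ ¬U = F ↔ F = T
Q ↓ (P ↔ ¬U) = F ↓ T = F
S ↑ (Q ↓ (P ↔ ¬U)) = F ↑ F = T
(S ↑ (Q ↓ (P ↔ ¬U))) ↔ R = T ↔ F = F
Thus #3 is false.

True statements: 0 (none).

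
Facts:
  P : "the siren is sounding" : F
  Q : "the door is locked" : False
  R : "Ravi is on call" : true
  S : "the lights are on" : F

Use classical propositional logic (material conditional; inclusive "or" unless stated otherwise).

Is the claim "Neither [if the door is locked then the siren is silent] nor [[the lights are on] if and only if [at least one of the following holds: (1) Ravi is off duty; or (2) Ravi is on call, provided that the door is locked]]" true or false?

false

Values: Q=F, P=F, S=F, R=T.
Formalization: (Q -> ~P) nor (S <-> (~R | (Q -> R)))

~P = ~F = T
Q -> ~P = F -> T = T
~R = ~T = F
Q -> R = F -> T = T
~R | (Q -> R) = F | T = T
S <-> (~R | (Q -> R)) = F <-> T = F
(Q -> ~P) nor (S <-> (~R | (Q -> R))) = T nor F = F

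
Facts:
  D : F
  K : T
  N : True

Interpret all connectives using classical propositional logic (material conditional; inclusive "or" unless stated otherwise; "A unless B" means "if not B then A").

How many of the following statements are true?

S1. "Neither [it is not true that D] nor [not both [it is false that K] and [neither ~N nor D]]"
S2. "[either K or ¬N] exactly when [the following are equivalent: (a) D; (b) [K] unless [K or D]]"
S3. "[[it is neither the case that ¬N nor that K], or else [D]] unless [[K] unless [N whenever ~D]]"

1

S1: Parsed as ¬D ↓ (¬K ↑ (¬N ↓ D))

¬D = ¬F = T
¬K = ¬T = F
¬N = ¬T = F
¬N ↓ D = F ↓ F = T
¬K ↑ (¬N ↓ D) = F ↑ T = T
¬D ↓ (¬K ↑ (¬N ↓ D)) = T ↓ T = F
Thus S1 is false.

S2: Formalization: (K ∨ ¬N) ↔ (D ↔ (K ∨ (K ∨ D)))

¬N = ¬T = F
K ∨ ¬N = T ∨ F = T
K ∨ D = T ∨ F = T
K ∨ (K ∨ D) = T ∨ T = T
D ↔ (K ∨ (K ∨ D)) = F ↔ T = F
(K ∨ ¬N) ↔ (D ↔ (K ∨ (K ∨ D))) = T ↔ F = F
Thus S2 is false.

S3: In symbols: ((¬N ↓ K) ∨ D) ∨ (K ∨ (¬D → N))

¬N = ¬T = F
¬N ↓ K = F ↓ T = F
(¬N ↓ K) ∨ D = F ∨ F = F
¬D = ¬F = T
¬D → N = T → T = T
K ∨ (¬D → N) = T ∨ T = T
((¬N ↓ K) ∨ D) ∨ (K ∨ (¬D → N)) = F ∨ T = T
Thus S3 is true.

True statements: 1.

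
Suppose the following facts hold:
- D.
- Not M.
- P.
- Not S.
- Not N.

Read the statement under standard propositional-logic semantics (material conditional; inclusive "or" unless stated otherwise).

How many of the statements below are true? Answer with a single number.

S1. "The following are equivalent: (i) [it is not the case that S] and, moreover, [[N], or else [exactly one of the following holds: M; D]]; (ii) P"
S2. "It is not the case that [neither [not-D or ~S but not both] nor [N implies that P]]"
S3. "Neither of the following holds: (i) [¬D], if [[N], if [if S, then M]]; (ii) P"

S1: In symbols: (¬S ∧ (N ∨ (M ⊕ D))) ↔ P

¬S = ¬F = T
M ⊕ D = F ⊕ T = T
N ∨ (M ⊕ D) = F ∨ T = T
¬S ∧ (N ∨ (M ⊕ D)) = T ∧ T = T
(¬S ∧ (N ∨ (M ⊕ D))) ↔ P = T ↔ T = T
Hence S1 is true.

S2: In symbols: ¬((¬D ⊕ ¬S) ↓ (N → P))

¬D = ¬T = F
¬S = ¬F = T
¬D ⊕ ¬S = F ⊕ T = T
N → P = F → T = T
(¬D ⊕ ¬S) ↓ (N → P) = T ↓ T = F
¬((¬D ⊕ ¬S) ↓ (N → P)) = ¬F = T
Hence S2 is true.

S3: This is (((S → M) → N) → ¬D) ↓ P.

S → M = F → F = T
(S → M) → N = T → F = F
¬D = ¬T = F
((S → M) → N) → ¬D = F → F = T
(((S → M) → N) → ¬D) ↓ P = T ↓ T = F
Hence S3 is false.

Count: 2.

2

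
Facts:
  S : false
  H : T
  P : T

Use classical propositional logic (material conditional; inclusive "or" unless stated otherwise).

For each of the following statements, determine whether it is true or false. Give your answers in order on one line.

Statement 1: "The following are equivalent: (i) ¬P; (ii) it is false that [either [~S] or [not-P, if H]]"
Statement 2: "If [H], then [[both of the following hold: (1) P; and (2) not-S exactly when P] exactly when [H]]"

Statement 1 T, Statement 2 T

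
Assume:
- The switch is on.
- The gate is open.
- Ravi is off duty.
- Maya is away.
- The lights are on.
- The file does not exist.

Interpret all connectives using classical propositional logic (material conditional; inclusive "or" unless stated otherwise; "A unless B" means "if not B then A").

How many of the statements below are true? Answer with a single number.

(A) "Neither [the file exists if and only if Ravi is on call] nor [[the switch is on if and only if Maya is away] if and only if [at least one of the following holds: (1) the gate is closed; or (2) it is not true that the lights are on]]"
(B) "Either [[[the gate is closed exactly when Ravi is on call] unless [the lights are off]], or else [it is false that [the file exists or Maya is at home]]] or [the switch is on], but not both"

Let V = "the file exists" (F), R = "Ravi is on call" (F), P = "the switch is on" (T), S = "Maya is at home" (F), Q = "the gate is open" (T), U = "the lights are on" (T).

(A): In symbols: (V <-> R) nor ((P <-> ~S) <-> (~Q | ~U))

V <-> R = F <-> F = T
~S = ~F = T
P <-> ~S = T <-> T = T
~Q = ~T = F
~U = ~T = F
~Q | ~U = F | F = F
(P <-> ~S) <-> (~Q | ~U) = T <-> F = F
(V <-> R) nor ((P <-> ~S) <-> (~Q | ~U)) = T nor F = F
Hence (A) is false.

(B): In symbols: (((~Q <-> R) | ~U) | ~(V | S)) xor P

~Q = ~T = F
~Q <-> R = F <-> F = T
~U = ~T = F
(~Q <-> R) | ~U = T | F = T
V | S = F | F = F
~(V | S) = ~F = T
((~Q <-> R) | ~U) | ~(V | S) = T | T = T
(((~Q <-> R) | ~U) | ~(V | S)) xor P = T xor T = F
Thus (B) is false.

0 of the 2 statements are true (none).

0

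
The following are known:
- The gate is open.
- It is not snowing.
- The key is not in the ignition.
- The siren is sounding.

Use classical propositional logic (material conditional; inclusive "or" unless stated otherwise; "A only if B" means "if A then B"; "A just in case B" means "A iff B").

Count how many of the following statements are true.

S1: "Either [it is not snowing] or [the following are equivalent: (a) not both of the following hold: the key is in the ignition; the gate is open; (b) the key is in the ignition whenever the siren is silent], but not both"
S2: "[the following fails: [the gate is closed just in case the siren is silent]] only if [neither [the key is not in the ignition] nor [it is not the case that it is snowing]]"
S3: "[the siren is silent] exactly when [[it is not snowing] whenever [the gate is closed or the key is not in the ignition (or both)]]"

Let H = "it is snowing" (False), R = "the key is in the ignition" (False), S = "the gate is open" (True), D = "the siren is sounding" (True).

S1: This is not H xor ((R nand S) iff (not D -> R)).

not H = not False = True
R nand S = False nand True = True
not D = not True = False
not D -> R = False -> False = True
(R nand S) iff (not D -> R) = True iff True = True
not H xor ((R nand S) iff (not D -> R)) = True xor True = False
So S1 is false.

S2: In symbols: not (not S iff not D) -> (not R nor not H)

not S = not True = False
not D = not True = False
not S iff not D = False iff False = True
not (not S iff not D) = not True = False
not R = not False = True
not H = not False = True
not R nor not H = True nor True = False
not (not S iff not D) -> (not R nor not H) = False -> False = True
Thus S2 is true.

S3: This is not D iff ((not S or not R) -> not H).

not D = not True = False
not S = not True = False
not R = not False = True
not S or not R = False or True = True
not H = not False = True
(not S or not R) -> not H = True -> True = True
not D iff ((not S or not R) -> not H) = False iff True = False
Thus S3 is false.

True statements: 1 (S2).

1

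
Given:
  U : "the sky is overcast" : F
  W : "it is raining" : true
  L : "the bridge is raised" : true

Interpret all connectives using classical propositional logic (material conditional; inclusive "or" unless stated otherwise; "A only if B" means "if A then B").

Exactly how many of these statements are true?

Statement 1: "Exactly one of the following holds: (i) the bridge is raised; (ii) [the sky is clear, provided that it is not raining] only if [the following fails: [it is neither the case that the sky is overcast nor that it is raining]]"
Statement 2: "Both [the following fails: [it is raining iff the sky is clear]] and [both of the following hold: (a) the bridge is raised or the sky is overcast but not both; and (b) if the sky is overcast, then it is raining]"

0

Statement 1: Parsed as L xor ((~W -> ~U) -> ~(U nor W))

~W = ~T = F
~U = ~F = T
~W -> ~U = F -> T = T
U nor W = F nor T = F
~(U nor W) = ~F = T
(~W -> ~U) -> ~(U nor W) = T -> T = T
L xor ((~W -> ~U) -> ~(U nor W)) = T xor T = F
Thus Statement 1 is false.

Statement 2: Formalization: ~(W <-> ~U) & ((L xor U) & (U -> W))

~U = ~F = T
W <-> ~U = T <-> T = T
~(W <-> ~U) = ~T = F
L xor U = T xor F = T
U -> W = F -> T = T
(L xor U) & (U -> W) = T & T = T
~(W <-> ~U) & ((L xor U) & (U -> W)) = F & T = F
Hence Statement 2 is false.

True statements: 0 (none).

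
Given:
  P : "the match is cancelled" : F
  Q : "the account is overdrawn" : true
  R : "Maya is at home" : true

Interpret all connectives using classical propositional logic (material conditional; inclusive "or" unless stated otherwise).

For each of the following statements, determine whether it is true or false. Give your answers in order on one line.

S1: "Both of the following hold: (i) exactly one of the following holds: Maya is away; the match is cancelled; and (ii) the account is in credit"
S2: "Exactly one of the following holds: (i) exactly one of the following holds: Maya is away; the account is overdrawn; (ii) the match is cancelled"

S1 False; S2 True

S1: This is (not R xor P) and not Q.

not R = not True = False
not R xor P = False xor False = False
not Q = not True = False
(not R xor P) and not Q = False and False = False
So S1 is false.

S2: Parsed as (not R xor Q) xor P

not R = not True = False
not R xor Q = False xor True = True
(not R xor Q) xor P = True xor False = True
Thus S2 is true.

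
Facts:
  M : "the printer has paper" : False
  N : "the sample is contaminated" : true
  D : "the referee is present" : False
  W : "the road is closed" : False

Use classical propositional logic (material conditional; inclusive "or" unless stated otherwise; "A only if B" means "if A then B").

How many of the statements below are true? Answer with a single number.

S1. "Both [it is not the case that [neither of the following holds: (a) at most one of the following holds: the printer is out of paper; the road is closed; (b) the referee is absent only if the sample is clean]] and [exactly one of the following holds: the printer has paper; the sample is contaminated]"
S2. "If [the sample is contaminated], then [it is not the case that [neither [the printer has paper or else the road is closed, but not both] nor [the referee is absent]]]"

2

S1: This is ~((~M nand W) nor (~D -> ~N)) & (M xor N).

~M = ~F = T
~M nand W = T nand F = T
~D = ~F = T
~N = ~T = F
~D -> ~N = T -> F = F
(~M nand W) nor (~D -> ~N) = T nor F = F
~((~M nand W) nor (~D -> ~N)) = ~F = T
M xor N = F xor T = T
~((~M nand W) nor (~D -> ~N)) & (M xor N) = T & T = T
Hence S1 is true.

S2: Formalization: N -> ~((M xor W) nor ~D)

M xor W = F xor F = F
~D = ~F = T
(M xor W) nor ~D = F nor T = F
~((M xor W) nor ~D) = ~F = T
N -> ~((M xor W) nor ~D) = T -> T = T
Thus S2 is true.

True statements: 2 (S1, S2).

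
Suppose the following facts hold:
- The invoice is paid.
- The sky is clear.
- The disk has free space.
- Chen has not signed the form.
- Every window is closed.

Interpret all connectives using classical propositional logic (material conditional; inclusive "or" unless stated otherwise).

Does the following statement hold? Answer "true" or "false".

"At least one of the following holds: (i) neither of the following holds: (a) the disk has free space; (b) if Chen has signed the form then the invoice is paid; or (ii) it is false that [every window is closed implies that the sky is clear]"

Let R = "the disk is full" (False), S = "Chen has signed the form" (False), P = "the invoice is paid" (True), U = "a window is open" (False), Q = "the sky is overcast" (False).
In symbols: (not R nor (S -> P)) or not (not U -> not Q)

not R = not False = True
S -> P = False -> True = True
not R nor (S -> P) = True nor True = False
not U = not False = True
not Q = not False = True
not U -> not Q = True -> True = True
not (not U -> not Q) = not True = False
(not R nor (S -> P)) or not (not U -> not Q) = False or False = False

False.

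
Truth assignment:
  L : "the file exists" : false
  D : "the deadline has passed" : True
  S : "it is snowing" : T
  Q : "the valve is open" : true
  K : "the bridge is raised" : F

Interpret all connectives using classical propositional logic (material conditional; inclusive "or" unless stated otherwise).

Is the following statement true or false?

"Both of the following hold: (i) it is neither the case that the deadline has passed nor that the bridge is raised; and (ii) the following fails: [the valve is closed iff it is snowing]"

The statement is false.

Formalization: (D nor K) and not (not Q iff S)

D nor K = True nor False = False
not Q = not True = False
not Q iff S = False iff True = False
not (not Q iff S) = not False = True
(D nor K) and not (not Q iff S) = False and True = False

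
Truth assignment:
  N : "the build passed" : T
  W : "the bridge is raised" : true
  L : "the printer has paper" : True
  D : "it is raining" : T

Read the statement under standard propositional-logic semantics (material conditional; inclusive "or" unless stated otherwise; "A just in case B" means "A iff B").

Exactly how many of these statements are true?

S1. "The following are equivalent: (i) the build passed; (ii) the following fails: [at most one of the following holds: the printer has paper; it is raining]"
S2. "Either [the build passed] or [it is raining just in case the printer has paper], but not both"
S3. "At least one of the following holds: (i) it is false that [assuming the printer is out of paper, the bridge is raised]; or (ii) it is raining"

2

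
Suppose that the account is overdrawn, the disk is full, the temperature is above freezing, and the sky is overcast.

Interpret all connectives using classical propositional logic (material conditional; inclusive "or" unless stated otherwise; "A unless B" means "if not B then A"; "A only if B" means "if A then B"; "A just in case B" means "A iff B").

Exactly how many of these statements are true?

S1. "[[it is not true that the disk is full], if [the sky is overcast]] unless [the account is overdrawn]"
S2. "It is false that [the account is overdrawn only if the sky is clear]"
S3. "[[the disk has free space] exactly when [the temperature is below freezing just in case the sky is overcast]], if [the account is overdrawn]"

Let S = "the sky is overcast" (T), H = "the disk is full" (T), M = "the account is overdrawn" (T), K = "the temperature is below freezing" (F).

S1: In symbols: (S → ¬H) ∨ M

¬H = ¬T = F
S → ¬H = T → F = F
(S → ¬H) ∨ M = F ∨ T = T
Hence S1 is true.

S2: Formalization: ¬(M → ¬S)

¬S = ¬T = F
M → ¬S = T → F = F
¬(M → ¬S) = ¬F = T
So S2 is true.

S3: In symbols: M → (¬H ↔ (K ↔ S))

¬H = ¬T = F
K ↔ S = F ↔ T = F
¬H ↔ (K ↔ S) = F ↔ F = T
M → (¬H ↔ (K ↔ S)) = T → T = T
Thus S3 is true.

3 of the 3 statements are true (S1, S2, S3).

3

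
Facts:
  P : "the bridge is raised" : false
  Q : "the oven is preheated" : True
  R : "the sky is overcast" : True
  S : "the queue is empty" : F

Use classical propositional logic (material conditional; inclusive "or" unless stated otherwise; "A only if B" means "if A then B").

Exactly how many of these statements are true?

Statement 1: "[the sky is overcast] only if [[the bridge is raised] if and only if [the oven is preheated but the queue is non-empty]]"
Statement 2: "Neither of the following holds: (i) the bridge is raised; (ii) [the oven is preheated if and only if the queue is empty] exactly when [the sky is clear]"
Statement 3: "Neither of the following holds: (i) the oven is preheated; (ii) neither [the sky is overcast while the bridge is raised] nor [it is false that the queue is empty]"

0

Statement 1: Formalization: R -> (P <-> (Q & ~S))

~S = ~F = T
Q & ~S = T & T = T
P <-> (Q & ~S) = F <-> T = F
R -> (P <-> (Q & ~S)) = T -> F = F
Hence Statement 1 is false.

Statement 2: Parsed as P nor ((Q <-> S) <-> ~R)

Q <-> S = T <-> F = F
~R = ~T = F
(Q <-> S) <-> ~R = F <-> F = T
P nor ((Q <-> S) <-> ~R) = F nor T = F
So Statement 2 is false.

Statement 3: Formalization: Q nor ((R & P) nor ~S)

R & P = T & F = F
~S = ~F = T
(R & P) nor ~S = F nor T = F
Q nor ((R & P) nor ~S) = T nor F = F
Hence Statement 3 is false.

0 of the 3 statements are true (none).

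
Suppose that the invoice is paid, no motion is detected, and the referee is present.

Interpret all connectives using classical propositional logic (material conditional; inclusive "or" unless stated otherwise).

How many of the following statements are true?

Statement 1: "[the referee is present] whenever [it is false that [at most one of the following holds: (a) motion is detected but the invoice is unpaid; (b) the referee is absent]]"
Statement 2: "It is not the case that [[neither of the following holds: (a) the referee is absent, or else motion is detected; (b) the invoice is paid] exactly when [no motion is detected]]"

2

Let P = "motion is detected" (F), S = "the invoice is paid" (T), D = "the referee is present" (T).

Statement 1: In symbols: ¬((P ∧ ¬S) ↑ ¬D) → D

¬S = ¬T = F
P ∧ ¬S = F ∧ F = F
¬D = ¬T = F
(P ∧ ¬S) ↑ ¬D = F ↑ F = T
¬((P ∧ ¬S) ↑ ¬D) = ¬T = F
¬((P ∧ ¬S) ↑ ¬D) → D = F → T = T
Thus Statement 1 is true.

Statement 2: This is ¬(((¬D ∨ P) ↓ S) ↔ ¬P).

¬D = ¬T = F
¬D ∨ P = F ∨ F = F
(¬D ∨ P) ↓ S = F ↓ T = F
¬P = ¬F = T
((¬D ∨ P) ↓ S) ↔ ¬P = F ↔ T = F
¬(((¬D ∨ P) ↓ S) ↔ ¬P) = ¬F = T
Thus Statement 2 is true.

Count: 2.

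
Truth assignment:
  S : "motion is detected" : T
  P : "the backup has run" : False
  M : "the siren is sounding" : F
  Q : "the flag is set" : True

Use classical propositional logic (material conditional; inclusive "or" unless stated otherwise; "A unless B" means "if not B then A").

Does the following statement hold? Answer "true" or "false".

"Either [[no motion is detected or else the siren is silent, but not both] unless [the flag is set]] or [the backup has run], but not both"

true

Values: S=True, M=False, Q=True, P=False.
Parsed as ((not S xor not M) or Q) xor P

not S = not True = False
not M = not False = True
not S xor not M = False xor True = True
(not S xor not M) or Q = True or True = True
((not S xor not M) or Q) xor P = True xor False = True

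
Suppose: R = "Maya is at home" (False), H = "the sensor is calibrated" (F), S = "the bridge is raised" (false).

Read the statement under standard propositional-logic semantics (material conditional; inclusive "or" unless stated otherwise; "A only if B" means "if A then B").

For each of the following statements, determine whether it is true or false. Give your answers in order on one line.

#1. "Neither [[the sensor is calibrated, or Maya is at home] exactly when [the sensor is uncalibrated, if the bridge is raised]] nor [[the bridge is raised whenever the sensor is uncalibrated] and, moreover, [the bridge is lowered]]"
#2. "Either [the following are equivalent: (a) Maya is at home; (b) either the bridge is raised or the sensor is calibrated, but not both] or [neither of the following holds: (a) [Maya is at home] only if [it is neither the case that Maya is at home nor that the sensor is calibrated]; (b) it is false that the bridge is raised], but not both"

#1: Formalization: ((H | R) <-> (S -> ~H)) nor ((~H -> S) & ~S)

H | R = F | F = F
~H = ~F = T
S -> ~H = F -> T = T
(H | R) <-> (S -> ~H) = F <-> T = F
~H = ~F = T
~H -> S = T -> F = F
~S = ~F = T
(~H -> S) & ~S = F & T = F
((H | R) <-> (S -> ~H)) nor ((~H -> S) & ~S) = F nor F = T
Hence #1 is true.

#2: This is (R <-> (S xor H)) xor ((R -> (R nor H)) nor ~S).

S xor H = F xor F = F
R <-> (S xor H) = F <-> F = T
R nor H = F nor F = T
R -> (R nor H) = F -> T = T
~S = ~F = T
(R -> (R nor H)) nor ~S = T nor T = F
(R <-> (S xor H)) xor ((R -> (R nor H)) nor ~S) = T xor F = T
Thus #2 is true.

#1 T / #2 T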